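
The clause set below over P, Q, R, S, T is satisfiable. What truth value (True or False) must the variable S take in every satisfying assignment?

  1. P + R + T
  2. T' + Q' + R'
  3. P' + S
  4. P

Suppose S = 0.
Unit clause (P') forces P = 0.
That conflicts with the unit clause (P).
So every satisfying assignment has S = True.

True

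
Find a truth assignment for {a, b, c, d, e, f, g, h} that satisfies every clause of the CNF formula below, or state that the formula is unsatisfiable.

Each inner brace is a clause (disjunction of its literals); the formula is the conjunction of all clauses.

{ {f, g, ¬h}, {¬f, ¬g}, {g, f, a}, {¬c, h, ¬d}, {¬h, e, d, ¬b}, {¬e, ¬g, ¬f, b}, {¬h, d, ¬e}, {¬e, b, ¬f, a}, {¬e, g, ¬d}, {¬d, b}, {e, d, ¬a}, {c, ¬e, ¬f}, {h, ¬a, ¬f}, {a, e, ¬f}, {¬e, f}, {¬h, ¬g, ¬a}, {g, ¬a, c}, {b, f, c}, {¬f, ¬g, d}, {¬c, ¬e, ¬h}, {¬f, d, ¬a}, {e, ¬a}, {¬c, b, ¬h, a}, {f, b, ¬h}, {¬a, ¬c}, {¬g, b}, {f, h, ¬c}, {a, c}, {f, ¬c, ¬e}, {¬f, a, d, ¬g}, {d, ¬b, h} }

a: False,  b: True,  c: True,  d: True,  e: False,  f: False,  g: True,  h: True

Suppose f = False.
From the singleton clause (¬e), e = False.
From the singleton clause (¬a), a = False.
From the singleton clause (g), g = True.
From the singleton clause (b), b = True.
From the singleton clause (c), c = True.
From the singleton clause (h), h = True.
From the singleton clause (d), d = True.
This assignment satisfies each clause.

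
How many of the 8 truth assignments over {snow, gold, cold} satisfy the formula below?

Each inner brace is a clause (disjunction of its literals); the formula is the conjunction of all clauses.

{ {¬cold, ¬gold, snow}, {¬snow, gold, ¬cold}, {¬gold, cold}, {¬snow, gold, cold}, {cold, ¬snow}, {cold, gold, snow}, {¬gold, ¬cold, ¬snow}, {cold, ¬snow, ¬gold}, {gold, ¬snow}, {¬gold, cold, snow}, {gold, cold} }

1

There are 2^3 = 8 truth assignments over (snow, gold, cold).
Split on cold. With cold = True, the clauses containing cold are satisfied and ¬cold drops from the rest; 1 of the 2^2 = 4 assignments to the other variables satisfy what remains.
With cold = False, by the same count on the reduced clause set, 0 assignments work.
(One model: snow=F, gold=F, cold=T.)
Total: 1 + 0 = 1.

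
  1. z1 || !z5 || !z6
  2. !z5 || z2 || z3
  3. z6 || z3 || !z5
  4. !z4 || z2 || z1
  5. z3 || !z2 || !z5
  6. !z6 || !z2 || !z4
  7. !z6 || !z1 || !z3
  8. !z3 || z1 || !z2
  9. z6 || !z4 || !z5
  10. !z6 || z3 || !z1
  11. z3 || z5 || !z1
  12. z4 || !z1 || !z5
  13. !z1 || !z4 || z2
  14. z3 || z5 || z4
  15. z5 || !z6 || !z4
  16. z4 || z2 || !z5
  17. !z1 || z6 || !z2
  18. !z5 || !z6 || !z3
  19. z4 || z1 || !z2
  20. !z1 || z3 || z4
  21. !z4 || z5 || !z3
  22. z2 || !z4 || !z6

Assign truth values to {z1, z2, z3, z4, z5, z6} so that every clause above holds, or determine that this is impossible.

z1=false; z2=true; z3=false; z4=true; z5=false; z6=false

Suppose z1 = false.
Suppose z5 = false.
Suppose z4 = true.
Unit clause (z2) forces z2 = true.
Unit clause (!z6) forces z6 = false.
Unit clause (!z3) forces z3 = false.
All clauses are satisfied.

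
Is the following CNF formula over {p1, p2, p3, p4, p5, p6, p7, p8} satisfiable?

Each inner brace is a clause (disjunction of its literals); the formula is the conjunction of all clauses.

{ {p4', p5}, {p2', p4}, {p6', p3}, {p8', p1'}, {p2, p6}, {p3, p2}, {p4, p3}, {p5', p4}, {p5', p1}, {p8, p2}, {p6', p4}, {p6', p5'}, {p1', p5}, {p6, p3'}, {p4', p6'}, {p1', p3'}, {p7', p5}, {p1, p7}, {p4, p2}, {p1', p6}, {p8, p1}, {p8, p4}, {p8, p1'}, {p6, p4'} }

Try p4 = 0.
From the singleton clause (p2'), p2 = 0.
Now (p2) is unsatisfied and unit — conflict.
Undo p4 and try p4 = 1.
From the singleton clause (p5), p5 = 1.
From the singleton clause (p1), p1 = 1.
From the singleton clause (p8'), p8 = 0.
Now (p8) is unsatisfied and unit — conflict.
Either choice for p4 ends in contradiction.
No assignment satisfies every clause.

Unsatisfiable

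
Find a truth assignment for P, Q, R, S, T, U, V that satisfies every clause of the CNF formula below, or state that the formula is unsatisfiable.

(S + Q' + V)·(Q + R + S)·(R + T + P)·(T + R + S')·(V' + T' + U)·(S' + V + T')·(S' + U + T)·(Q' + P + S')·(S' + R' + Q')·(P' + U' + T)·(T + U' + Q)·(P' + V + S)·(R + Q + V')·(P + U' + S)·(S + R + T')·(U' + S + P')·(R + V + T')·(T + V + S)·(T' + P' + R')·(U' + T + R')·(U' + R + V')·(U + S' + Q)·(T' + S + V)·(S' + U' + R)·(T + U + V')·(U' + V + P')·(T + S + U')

P ↦ 0,  Q ↦ 0,  R ↦ 1,  S ↦ 1,  T ↦ 1,  U ↦ 1,  V ↦ 1

Try S = 1.
Try T = 1.
Unit clause (V) forces V = 1.
Unit clause (U) forces U = 1.
Unit clause (R) forces R = 1.
Unit clause (Q') forces Q = 0.
Unit clause (P') forces P = 0.
Every clause now holds.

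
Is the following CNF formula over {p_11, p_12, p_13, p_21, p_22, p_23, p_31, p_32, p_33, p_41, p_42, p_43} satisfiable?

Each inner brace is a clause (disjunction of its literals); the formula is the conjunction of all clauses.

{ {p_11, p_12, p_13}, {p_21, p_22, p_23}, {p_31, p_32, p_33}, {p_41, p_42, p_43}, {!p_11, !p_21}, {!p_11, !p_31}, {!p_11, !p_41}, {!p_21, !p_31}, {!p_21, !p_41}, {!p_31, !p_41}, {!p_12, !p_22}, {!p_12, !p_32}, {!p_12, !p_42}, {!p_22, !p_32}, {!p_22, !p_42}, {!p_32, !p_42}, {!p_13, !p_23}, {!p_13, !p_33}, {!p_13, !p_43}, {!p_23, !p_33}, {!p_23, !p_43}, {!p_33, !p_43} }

Unsatisfiable

Branch on p_11: set p_11 = false.
Branch on p_12: set p_12 = true.
Unit clause (!p_22) forces p_22 = false.
Unit clause (!p_32) forces p_32 = false.
Unit clause (!p_42) forces p_42 = false.
Branch on p_21: set p_21 = true.
Unit clause (!p_31) forces p_31 = false.
Unit clause (p_33) forces p_33 = true.
Unit clause (!p_41) forces p_41 = false.
Unit clause (p_43) forces p_43 = true.
Now (!p_43) is unsatisfied and unit — conflict.
Backtrack on p_21: now try p_21 = false.
Unit clause (p_23) forces p_23 = true.
Unit clause (!p_13) forces p_13 = false.
Unit clause (!p_33) forces p_33 = false.
Unit clause (p_31) forces p_31 = true.
Unit clause (!p_41) forces p_41 = false.
Unit clause (p_43) forces p_43 = true.
Now (!p_43) is unsatisfied and unit — conflict.
Either choice for p_21 ends in contradiction.
Backtrack on p_12: now try p_12 = false.
Unit clause (p_13) forces p_13 = true.
Unit clause (!p_23) forces p_23 = false.
Unit clause (!p_33) forces p_33 = false.
Unit clause (!p_43) forces p_43 = false.
Branch on p_21: set p_21 = true.
Unit clause (!p_31) forces p_31 = false.
Unit clause (p_32) forces p_32 = true.
Unit clause (!p_41) forces p_41 = false.
Unit clause (p_42) forces p_42 = true.
Now (!p_42) is unsatisfied and unit — conflict.
Backtrack on p_21: now try p_21 = false.
Unit clause (p_22) forces p_22 = true.
Unit clause (!p_32) forces p_32 = false.
Unit clause (p_31) forces p_31 = true.
Unit clause (!p_41) forces p_41 = false.
Unit clause (p_42) forces p_42 = true.
Now (!p_42) is unsatisfied and unit — conflict.
Either choice for p_21 ends in contradiction.
Either choice for p_12 ends in contradiction.
Backtrack on p_11: now try p_11 = true.
Unit clause (!p_21) forces p_21 = false.
Unit clause (!p_31) forces p_31 = false.
Unit clause (!p_41) forces p_41 = false.
Branch on p_22: set p_22 = true.
Unit clause (!p_12) forces p_12 = false.
Unit clause (!p_32) forces p_32 = false.
Unit clause (p_33) forces p_33 = true.
Unit clause (!p_42) forces p_42 = false.
Unit clause (p_43) forces p_43 = true.
Now (!p_43) is unsatisfied and unit — conflict.
Backtrack on p_22: now try p_22 = false.
Unit clause (p_23) forces p_23 = true.
Unit clause (!p_13) forces p_13 = false.
Unit clause (!p_33) forces p_33 = false.
Unit clause (p_32) forces p_32 = true.
Unit clause (!p_12) forces p_12 = false.
Unit clause (!p_42) forces p_42 = false.
Unit clause (p_43) forces p_43 = true.
Now (!p_43) is unsatisfied and unit — conflict.
Either choice for p_22 ends in contradiction.
Either choice for p_11 ends in contradiction.
No assignment satisfies every clause.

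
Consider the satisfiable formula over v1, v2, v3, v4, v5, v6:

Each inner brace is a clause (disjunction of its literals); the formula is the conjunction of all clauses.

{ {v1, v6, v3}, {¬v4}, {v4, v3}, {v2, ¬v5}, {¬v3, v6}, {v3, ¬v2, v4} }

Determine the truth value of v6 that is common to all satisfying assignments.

True

Suppose v6 = False.
Unit clause (¬v4) forces v4 = False.
Unit clause (v3) forces v3 = True.
Now (¬v3) is unsatisfied and unit — conflict.
So every satisfying assignment has v6 = True.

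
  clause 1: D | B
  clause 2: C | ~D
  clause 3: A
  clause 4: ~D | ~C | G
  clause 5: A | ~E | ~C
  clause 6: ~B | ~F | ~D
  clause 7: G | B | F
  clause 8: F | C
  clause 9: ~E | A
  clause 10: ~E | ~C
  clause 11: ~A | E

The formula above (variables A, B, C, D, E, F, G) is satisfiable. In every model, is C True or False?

Suppose C = 1.
(A) alone gives A = 1.
(~E) alone gives E = 0.
But (E) is also a unit clause — contradiction.
So every satisfying assignment has C = False.

False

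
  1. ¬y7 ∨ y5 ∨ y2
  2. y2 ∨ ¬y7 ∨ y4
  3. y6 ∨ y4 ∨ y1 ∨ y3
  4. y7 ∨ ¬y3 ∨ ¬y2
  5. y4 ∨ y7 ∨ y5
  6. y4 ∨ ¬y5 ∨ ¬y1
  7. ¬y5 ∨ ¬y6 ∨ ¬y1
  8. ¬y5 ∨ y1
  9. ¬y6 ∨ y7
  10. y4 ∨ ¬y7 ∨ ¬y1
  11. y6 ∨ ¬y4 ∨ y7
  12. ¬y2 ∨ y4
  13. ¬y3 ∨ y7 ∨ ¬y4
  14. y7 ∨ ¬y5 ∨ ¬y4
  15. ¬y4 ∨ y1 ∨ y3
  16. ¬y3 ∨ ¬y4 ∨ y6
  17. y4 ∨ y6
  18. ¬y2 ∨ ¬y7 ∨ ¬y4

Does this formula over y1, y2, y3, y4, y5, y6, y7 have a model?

Yes, satisfiable

Branch on y5: set y5 = True.
Unit clause (y1) forces y1 = True.
Unit clause (y4) forces y4 = True.
Unit clause (¬y6) forces y6 = False.
Unit clause (y7) forces y7 = True.
Unit clause (¬y3) forces y3 = False.
Unit clause (¬y2) forces y2 = False.
All clauses are satisfied.
A satisfying assignment: y1: True, y2: False, y3: False, y4: True, y5: True, y6: False, y7: True.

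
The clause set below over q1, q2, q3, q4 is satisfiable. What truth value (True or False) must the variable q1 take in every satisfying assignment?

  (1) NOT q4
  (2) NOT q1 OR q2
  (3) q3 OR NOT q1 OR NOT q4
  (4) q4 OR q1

Suppose q1 = false.
From the singleton clause (NOT q4), q4 = false.
That conflicts with the unit clause (q4).
So every satisfying assignment has q1 = True.

True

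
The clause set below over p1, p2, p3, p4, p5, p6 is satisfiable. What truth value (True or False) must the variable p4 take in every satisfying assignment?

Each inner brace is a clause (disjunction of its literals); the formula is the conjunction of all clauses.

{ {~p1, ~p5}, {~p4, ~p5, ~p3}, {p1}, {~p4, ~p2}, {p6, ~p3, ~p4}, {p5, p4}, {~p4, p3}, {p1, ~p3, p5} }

Suppose p4 = 0.
The clause (p1) is unit, so p1 = 1.
The clause (~p5) is unit, so p5 = 0.
Now (p5) is unsatisfied and unit — conflict.
So every satisfying assignment has p4 = True.

True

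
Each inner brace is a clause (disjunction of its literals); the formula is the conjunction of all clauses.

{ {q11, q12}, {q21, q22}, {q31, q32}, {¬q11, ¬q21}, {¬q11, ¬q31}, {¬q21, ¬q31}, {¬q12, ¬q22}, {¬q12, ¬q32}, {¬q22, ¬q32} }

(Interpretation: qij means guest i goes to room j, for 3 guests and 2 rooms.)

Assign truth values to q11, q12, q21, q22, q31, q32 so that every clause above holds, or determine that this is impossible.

Suppose q11 = True.
From the singleton clause (¬q21), q21 = False.
From the singleton clause (q22), q22 = True.
From the singleton clause (¬q31), q31 = False.
From the singleton clause (q32), q32 = True.
Now (¬q32) is unsatisfied and unit — conflict.
Backtrack on q11: now try q11 = False.
From the singleton clause (q12), q12 = True.
From the singleton clause (¬q22), q22 = False.
From the singleton clause (q21), q21 = True.
From the singleton clause (¬q31), q31 = False.
From the singleton clause (q32), q32 = True.
Now (¬q32) is unsatisfied and unit — conflict.
Both values of q11 lead to a conflict.

UNSATISFIABLE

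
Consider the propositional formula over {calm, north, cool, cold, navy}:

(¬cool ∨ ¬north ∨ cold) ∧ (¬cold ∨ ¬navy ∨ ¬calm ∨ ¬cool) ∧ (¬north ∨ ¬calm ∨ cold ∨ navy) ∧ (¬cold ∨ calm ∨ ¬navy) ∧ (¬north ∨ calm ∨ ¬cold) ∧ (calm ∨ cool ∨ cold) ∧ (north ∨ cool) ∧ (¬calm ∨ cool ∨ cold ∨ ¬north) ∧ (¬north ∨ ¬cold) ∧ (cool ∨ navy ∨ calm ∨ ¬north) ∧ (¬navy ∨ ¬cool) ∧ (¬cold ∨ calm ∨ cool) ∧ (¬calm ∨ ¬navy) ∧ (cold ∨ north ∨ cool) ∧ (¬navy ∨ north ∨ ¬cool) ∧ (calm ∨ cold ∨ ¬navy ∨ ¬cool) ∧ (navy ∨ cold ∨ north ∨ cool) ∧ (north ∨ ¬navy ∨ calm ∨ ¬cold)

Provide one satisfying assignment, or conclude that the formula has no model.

Suppose north = False.
Unit clause (cool) forces cool = True.
Unit clause (¬navy) forces navy = False.
No clause remains; calm, cold are free.

calm=True, north=False, cool=True, cold=True, navy=False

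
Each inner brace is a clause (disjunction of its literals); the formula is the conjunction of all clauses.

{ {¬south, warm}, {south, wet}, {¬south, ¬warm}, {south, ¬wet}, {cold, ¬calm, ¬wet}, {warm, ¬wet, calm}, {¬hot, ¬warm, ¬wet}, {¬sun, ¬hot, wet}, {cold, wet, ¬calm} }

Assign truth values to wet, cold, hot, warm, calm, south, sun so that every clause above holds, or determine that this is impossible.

UNSATISFIABLE

Suppose south = False.
Unit clause (wet) forces wet = True.
Now (¬wet) is unsatisfied and unit — conflict.
Undo south and try south = True.
Unit clause (warm) forces warm = True.
Now (¬warm) is unsatisfied and unit — conflict.
Either choice for south ends in contradiction.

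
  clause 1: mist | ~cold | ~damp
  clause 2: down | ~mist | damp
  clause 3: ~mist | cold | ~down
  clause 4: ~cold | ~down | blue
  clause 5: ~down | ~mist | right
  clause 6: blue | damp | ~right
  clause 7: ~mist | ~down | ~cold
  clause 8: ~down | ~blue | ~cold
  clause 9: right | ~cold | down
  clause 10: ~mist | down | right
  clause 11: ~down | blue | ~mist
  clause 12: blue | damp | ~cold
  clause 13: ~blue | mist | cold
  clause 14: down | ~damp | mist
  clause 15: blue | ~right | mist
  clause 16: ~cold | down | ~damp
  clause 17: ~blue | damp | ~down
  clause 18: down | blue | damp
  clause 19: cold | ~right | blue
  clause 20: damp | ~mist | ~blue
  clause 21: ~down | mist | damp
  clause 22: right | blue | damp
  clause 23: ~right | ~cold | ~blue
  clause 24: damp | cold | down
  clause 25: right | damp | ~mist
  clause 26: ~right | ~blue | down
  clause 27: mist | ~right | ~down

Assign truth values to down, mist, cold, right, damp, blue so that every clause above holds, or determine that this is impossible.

Case mist = 0:
Case cold = 0:
The clause (~blue) is unit, so blue = 0.
The clause (~right) is unit, so right = 0.
The clause (damp) is unit, so damp = 1.
The clause (down) is unit, so down = 1.
Every clause now holds.

down=1, mist=0, cold=0, right=0, damp=1, blue=0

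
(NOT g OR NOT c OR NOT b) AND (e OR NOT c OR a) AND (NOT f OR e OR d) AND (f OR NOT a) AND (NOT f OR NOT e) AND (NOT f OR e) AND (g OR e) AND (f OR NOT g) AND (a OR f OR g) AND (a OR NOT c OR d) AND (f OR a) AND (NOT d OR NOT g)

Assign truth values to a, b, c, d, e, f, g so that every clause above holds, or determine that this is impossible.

UNSATISFIABLE

Branch on f: set f = true.
Unit clause (NOT e) forces e = false.
That conflicts with the unit clause (e).
Backtrack on f: now try f = false.
Unit clause (NOT a) forces a = false.
That conflicts with the unit clause (a).
Neither f = true nor f = false works.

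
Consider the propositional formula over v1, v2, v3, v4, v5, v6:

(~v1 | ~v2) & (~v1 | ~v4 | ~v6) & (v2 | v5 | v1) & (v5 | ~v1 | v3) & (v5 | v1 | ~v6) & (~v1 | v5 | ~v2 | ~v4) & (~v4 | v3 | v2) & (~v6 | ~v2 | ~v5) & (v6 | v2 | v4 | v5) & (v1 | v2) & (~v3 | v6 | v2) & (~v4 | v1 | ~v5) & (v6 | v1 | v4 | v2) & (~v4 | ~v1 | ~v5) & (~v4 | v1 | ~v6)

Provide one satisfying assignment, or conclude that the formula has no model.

v1=0,  v2=1,  v3=1,  v4=0,  v5=0,  v6=0

Suppose v1 = 0.
Unit clause (v2) forces v2 = 1.
Suppose v5 = 0.
Unit clause (~v6) forces v6 = 0.
All clauses hold; v3, v4 can take either value.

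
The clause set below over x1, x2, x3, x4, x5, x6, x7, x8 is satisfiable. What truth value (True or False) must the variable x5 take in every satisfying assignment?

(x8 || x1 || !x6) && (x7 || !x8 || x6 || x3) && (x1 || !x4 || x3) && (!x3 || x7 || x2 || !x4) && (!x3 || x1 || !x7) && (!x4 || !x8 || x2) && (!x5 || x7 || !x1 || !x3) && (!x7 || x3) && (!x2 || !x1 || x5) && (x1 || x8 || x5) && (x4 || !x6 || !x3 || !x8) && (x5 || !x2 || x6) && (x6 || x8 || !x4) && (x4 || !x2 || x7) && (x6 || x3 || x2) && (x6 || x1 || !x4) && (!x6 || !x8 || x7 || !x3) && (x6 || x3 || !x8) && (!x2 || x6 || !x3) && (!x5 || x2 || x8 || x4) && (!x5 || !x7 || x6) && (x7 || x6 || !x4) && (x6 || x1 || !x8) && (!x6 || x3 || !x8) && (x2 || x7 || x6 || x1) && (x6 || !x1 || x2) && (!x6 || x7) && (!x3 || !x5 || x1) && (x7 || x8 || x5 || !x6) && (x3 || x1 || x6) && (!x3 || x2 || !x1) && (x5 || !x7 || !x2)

True

Suppose x5 = false.
Suppose x7 = false.
(!x6) alone gives x6 = false.
(!x2) alone gives x2 = false.
(x3) alone gives x3 = true.
(!x4) alone gives x4 = false.
(x1) alone gives x1 = true.
Now (!x1) is unsatisfied and unit — conflict.
So x7 must be the other value — set x7 = true.
(x3) alone gives x3 = true.
(x1) alone gives x1 = true.
(!x2) alone gives x2 = false.
Now (x2) is unsatisfied and unit — conflict.
Neither x7 = true nor x7 = false works.
So every satisfying assignment has x5 = True.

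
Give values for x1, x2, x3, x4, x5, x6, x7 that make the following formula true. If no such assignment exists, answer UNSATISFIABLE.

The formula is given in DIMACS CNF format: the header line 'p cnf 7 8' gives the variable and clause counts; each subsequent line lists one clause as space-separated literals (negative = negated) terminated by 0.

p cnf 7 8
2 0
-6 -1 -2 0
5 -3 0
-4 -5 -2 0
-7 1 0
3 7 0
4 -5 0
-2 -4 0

x1 ↦ True,  x2 ↦ True,  x3 ↦ False,  x4 ↦ False,  x5 ↦ False,  x6 ↦ False,  x7 ↦ True

From the singleton clause (x2), x2 = True.
From the singleton clause (¬x4), x4 = False.
From the singleton clause (¬x5), x5 = False.
From the singleton clause (¬x3), x3 = False.
From the singleton clause (x7), x7 = True.
From the singleton clause (x1), x1 = True.
From the singleton clause (¬x6), x6 = False.
All clauses are satisfied.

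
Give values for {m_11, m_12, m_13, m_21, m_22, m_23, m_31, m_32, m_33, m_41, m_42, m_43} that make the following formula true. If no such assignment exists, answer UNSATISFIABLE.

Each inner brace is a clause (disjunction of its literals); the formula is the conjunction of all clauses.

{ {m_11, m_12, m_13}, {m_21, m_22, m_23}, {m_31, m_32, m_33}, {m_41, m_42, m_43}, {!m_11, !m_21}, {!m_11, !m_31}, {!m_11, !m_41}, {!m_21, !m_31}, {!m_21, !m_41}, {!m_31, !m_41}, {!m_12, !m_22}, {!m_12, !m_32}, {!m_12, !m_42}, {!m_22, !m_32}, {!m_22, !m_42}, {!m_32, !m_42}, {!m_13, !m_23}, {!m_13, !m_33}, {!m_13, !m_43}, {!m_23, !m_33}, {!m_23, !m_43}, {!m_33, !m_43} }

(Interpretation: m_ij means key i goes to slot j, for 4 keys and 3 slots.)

Try m_11 = false.
Try m_12 = true.
From the singleton clause (!m_22), m_22 = false.
From the singleton clause (!m_32), m_32 = false.
From the singleton clause (!m_42), m_42 = false.
Try m_21 = true.
From the singleton clause (!m_31), m_31 = false.
From the singleton clause (m_33), m_33 = true.
From the singleton clause (!m_41), m_41 = false.
From the singleton clause (m_43), m_43 = true.
Now (!m_43) is unsatisfied and unit — conflict.
That branch fails; take m_21 = false instead.
From the singleton clause (m_23), m_23 = true.
From the singleton clause (!m_13), m_13 = false.
From the singleton clause (!m_33), m_33 = false.
From the singleton clause (m_31), m_31 = true.
From the singleton clause (!m_41), m_41 = false.
From the singleton clause (m_43), m_43 = true.
Now (!m_43) is unsatisfied and unit — conflict.
Neither m_21 = true nor m_21 = false works.
That branch fails; take m_12 = false instead.
From the singleton clause (m_13), m_13 = true.
From the singleton clause (!m_23), m_23 = false.
From the singleton clause (!m_33), m_33 = false.
From the singleton clause (!m_43), m_43 = false.
Try m_21 = true.
From the singleton clause (!m_31), m_31 = false.
From the singleton clause (m_32), m_32 = true.
From the singleton clause (!m_41), m_41 = false.
From the singleton clause (m_42), m_42 = true.
Now (!m_42) is unsatisfied and unit — conflict.
That branch fails; take m_21 = false instead.
From the singleton clause (m_22), m_22 = true.
From the singleton clause (!m_32), m_32 = false.
From the singleton clause (m_31), m_31 = true.
From the singleton clause (!m_41), m_41 = false.
From the singleton clause (m_42), m_42 = true.
Now (!m_42) is unsatisfied and unit — conflict.
Neither m_21 = true nor m_21 = false works.
Neither m_12 = true nor m_12 = false works.
That branch fails; take m_11 = true instead.
From the singleton clause (!m_21), m_21 = false.
From the singleton clause (!m_31), m_31 = false.
From the singleton clause (!m_41), m_41 = false.
Try m_22 = true.
From the singleton clause (!m_12), m_12 = false.
From the singleton clause (!m_32), m_32 = false.
From the singleton clause (m_33), m_33 = true.
From the singleton clause (!m_42), m_42 = false.
From the singleton clause (m_43), m_43 = true.
Now (!m_43) is unsatisfied and unit — conflict.
That branch fails; take m_22 = false instead.
From the singleton clause (m_23), m_23 = true.
From the singleton clause (!m_13), m_13 = false.
From the singleton clause (!m_33), m_33 = false.
From the singleton clause (m_32), m_32 = true.
From the singleton clause (!m_12), m_12 = false.
From the singleton clause (!m_42), m_42 = false.
From the singleton clause (m_43), m_43 = true.
Now (!m_43) is unsatisfied and unit — conflict.
Neither m_22 = true nor m_22 = false works.
Neither m_11 = true nor m_11 = false works.

UNSATISFIABLE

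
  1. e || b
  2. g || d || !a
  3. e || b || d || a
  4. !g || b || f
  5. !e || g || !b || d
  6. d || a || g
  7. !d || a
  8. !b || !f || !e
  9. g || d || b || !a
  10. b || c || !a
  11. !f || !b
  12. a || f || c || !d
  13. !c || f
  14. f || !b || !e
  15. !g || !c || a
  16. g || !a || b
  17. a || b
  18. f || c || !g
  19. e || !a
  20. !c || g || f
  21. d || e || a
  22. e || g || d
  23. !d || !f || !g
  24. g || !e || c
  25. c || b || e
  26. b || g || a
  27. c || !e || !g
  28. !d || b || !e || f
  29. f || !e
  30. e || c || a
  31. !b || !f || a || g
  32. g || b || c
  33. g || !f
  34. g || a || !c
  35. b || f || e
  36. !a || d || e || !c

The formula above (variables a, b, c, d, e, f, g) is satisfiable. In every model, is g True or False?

Suppose g = false.
From the singleton clause (!f), f = false.
From the singleton clause (!c), c = false.
From the singleton clause (!e), e = false.
From the singleton clause (b), b = true.
From the singleton clause (!a), a = false.
Now (a) is unsatisfied and unit — conflict.
So every satisfying assignment has g = True.

True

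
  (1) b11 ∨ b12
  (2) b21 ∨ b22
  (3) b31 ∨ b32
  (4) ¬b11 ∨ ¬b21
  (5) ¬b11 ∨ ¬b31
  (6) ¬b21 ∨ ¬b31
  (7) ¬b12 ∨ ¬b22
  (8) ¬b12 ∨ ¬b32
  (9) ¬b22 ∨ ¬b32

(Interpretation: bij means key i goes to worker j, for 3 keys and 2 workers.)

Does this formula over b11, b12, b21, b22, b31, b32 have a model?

No, unsatisfiable

Case b11 = True:
The clause (¬b21) is unit, so b21 = False.
The clause (b22) is unit, so b22 = True.
The clause (¬b31) is unit, so b31 = False.
The clause (b32) is unit, so b32 = True.
That conflicts with the unit clause (¬b32).
So b11 must be the other value — set b11 = False.
The clause (b12) is unit, so b12 = True.
The clause (¬b22) is unit, so b22 = False.
The clause (b21) is unit, so b21 = True.
The clause (¬b31) is unit, so b31 = False.
The clause (b32) is unit, so b32 = True.
That conflicts with the unit clause (¬b32).
Neither b11 = True nor b11 = False works.
No assignment satisfies every clause.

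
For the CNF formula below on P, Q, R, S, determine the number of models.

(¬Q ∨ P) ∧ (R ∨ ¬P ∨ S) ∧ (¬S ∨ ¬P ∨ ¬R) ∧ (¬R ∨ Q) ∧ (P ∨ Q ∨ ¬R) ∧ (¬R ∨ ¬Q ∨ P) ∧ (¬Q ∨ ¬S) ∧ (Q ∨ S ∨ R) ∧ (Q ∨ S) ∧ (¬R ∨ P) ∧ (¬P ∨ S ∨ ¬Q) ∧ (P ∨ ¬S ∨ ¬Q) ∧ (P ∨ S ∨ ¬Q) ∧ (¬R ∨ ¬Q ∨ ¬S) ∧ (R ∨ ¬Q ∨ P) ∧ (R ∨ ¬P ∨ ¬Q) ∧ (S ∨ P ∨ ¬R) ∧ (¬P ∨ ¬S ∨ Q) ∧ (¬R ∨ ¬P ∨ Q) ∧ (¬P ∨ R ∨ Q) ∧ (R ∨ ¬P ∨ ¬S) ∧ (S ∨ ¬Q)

1

There are 2^4 = 16 truth assignments over (P, Q, R, S).
Split on R. With R = True, the clauses containing R are satisfied and ¬R drops from the rest; 0 of the 2^3 = 8 assignments to the other variables satisfy what remains.
With R = False, by the same count on the reduced clause set, 1 assignment works.
(One model: P=F, Q=F, R=F, S=T.)
Total: 0 + 1 = 1.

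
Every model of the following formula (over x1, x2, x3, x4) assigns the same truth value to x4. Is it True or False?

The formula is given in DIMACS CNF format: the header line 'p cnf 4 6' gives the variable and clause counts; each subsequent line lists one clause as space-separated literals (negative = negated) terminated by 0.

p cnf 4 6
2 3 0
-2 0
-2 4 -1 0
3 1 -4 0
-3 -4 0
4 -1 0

Suppose x4 = True.
Unit clause (¬x2) forces x2 = False.
Unit clause (x3) forces x3 = True.
But (¬x3) is also a unit clause — contradiction.
So every satisfying assignment has x4 = False.

False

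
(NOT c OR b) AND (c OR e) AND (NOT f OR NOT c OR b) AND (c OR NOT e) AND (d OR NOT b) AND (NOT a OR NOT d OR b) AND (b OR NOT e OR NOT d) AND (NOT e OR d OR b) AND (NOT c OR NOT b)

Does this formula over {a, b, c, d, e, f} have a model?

Suppose c = false.
Unit clause (e) forces e = true.
But (NOT e) is also a unit clause — contradiction.
Undo c and try c = true.
Unit clause (b) forces b = true.
But (NOT b) is also a unit clause — contradiction.
Either choice for c ends in contradiction.
No assignment satisfies every clause.

No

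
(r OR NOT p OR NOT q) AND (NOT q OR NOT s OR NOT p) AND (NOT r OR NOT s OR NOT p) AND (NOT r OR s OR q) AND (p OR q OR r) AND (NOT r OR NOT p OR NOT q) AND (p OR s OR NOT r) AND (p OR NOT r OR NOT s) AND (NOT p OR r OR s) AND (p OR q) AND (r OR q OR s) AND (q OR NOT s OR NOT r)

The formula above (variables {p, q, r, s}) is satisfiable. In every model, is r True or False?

False

Suppose r = true.
Branch on s: set s = false.
(q) alone gives q = true.
(NOT p) alone gives p = false.
That conflicts with the unit clause (p).
So s must be the other value — set s = true.
(NOT p) alone gives p = false.
That conflicts with the unit clause (p).
Either choice for s ends in contradiction.
So every satisfying assignment has r = False.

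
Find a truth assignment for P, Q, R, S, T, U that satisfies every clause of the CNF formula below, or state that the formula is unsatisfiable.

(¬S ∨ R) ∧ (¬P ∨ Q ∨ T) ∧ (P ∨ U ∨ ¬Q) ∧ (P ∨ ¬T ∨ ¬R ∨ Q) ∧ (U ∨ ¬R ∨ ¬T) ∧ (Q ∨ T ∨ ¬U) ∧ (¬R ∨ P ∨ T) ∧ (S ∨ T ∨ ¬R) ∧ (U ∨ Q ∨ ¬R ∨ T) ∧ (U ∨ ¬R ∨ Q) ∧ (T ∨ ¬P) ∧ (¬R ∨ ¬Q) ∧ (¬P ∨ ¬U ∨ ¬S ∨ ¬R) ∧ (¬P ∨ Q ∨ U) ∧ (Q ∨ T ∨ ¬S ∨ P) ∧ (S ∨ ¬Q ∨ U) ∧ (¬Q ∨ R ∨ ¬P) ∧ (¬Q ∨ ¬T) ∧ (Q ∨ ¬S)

P ↦ False,  Q ↦ False,  R ↦ False,  S ↦ False,  T ↦ True,  U ↦ True

Suppose S = False.
Suppose T = True.
Unit clause (¬Q) forces Q = False.
Suppose P = False.
Unit clause (¬R) forces R = False.
All clauses hold; U can take either value.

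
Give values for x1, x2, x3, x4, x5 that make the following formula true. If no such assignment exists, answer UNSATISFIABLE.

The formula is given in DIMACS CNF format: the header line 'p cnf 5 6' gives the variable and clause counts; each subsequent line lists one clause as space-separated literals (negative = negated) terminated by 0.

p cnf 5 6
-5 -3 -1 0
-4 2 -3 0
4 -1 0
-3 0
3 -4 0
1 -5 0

x1 ↦ False; x2 ↦ False; x3 ↦ False; x4 ↦ False; x5 ↦ False

From the singleton clause (¬x3), x3 = False.
From the singleton clause (¬x4), x4 = False.
From the singleton clause (¬x1), x1 = False.
From the singleton clause (¬x5), x5 = False.
All clauses hold; x2 can take either value.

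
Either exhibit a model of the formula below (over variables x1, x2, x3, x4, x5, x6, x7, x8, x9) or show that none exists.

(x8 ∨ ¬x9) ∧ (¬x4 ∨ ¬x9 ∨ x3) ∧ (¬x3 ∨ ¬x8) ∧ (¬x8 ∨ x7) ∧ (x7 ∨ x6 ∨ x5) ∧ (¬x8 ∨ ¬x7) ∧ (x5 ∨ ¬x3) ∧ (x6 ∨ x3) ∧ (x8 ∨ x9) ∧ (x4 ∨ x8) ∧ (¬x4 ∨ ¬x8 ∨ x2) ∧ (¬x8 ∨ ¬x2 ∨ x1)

UNSATISFIABLE

Branch on x8: set x8 = True.
(¬x3) alone gives x3 = False.
(x7) alone gives x7 = True.
But (¬x7) is also a unit clause — contradiction.
Backtrack on x8: now try x8 = False.
(¬x9) alone gives x9 = False.
But (x9) is also a unit clause — contradiction.
Both values of x8 lead to a conflict.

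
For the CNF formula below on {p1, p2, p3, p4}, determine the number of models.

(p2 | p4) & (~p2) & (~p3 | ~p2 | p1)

4

There are 2^4 = 16 truth assignments over (p1, p2, p3, p4).
Split on p4. With p4 = 1, the clauses containing p4 are satisfied and ~p4 drops from the rest; 4 of the 2^3 = 8 assignments to the other variables satisfy what remains.
With p4 = 0, by the same count on the reduced clause set, 0 assignments work.
(One model: p1=F, p2=F, p3=F, p4=T.)
Total: 4 + 0 = 4.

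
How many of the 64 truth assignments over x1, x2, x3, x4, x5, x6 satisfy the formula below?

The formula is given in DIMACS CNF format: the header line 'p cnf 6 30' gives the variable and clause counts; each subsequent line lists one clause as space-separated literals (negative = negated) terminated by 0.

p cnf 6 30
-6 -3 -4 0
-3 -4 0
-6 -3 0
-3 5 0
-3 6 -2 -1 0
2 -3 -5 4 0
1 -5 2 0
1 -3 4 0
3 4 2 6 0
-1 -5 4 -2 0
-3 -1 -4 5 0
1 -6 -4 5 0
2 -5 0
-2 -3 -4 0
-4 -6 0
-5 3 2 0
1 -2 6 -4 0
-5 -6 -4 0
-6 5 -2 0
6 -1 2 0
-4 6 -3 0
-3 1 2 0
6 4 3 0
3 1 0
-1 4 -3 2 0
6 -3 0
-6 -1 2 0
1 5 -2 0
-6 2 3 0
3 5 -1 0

1

There are 2^6 = 64 truth assignments over (x1, x2, x3, x4, x5, x6).
Split on x1. With x1 = True, the clauses containing x1 are satisfied and ¬x1 drops from the rest; 1 of the 2^5 = 32 assignments to the other variables satisfy what remains.
With x1 = False, by the same count on the reduced clause set, 0 assignments work.
Total: 1 + 0 = 1.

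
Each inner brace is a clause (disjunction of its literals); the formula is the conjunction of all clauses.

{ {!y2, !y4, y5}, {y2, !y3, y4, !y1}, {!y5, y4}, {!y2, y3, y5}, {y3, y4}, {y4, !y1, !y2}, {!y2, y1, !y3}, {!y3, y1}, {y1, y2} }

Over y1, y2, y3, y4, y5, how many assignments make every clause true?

There are 2^5 = 32 truth assignments over (y1, y2, y3, y4, y5).
Split on y4. With y4 = true, the clauses containing y4 are satisfied and !y4 drops from the rest; 7 of the 2^4 = 16 assignments to the other variables satisfy what remains.
With y4 = false, by the same count on the reduced clause set, 0 assignments work.
Total: 7 + 0 = 7.

7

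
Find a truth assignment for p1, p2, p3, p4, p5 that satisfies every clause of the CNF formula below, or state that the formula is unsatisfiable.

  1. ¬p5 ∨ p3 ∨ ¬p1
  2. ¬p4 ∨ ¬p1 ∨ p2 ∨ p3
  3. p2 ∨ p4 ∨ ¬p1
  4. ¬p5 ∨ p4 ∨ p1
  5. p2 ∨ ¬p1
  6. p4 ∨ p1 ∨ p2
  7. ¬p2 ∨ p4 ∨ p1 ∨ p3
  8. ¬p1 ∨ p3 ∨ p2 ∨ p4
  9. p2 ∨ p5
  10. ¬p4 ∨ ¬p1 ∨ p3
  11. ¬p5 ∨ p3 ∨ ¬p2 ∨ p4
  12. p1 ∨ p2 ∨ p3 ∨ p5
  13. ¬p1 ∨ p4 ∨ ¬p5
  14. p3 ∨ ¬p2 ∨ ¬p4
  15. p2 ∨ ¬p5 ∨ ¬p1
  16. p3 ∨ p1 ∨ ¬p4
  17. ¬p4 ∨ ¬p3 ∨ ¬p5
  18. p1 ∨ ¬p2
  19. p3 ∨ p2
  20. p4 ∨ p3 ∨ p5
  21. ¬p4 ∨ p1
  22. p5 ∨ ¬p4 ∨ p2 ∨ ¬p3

Try p2 = True.
The clause (p1) is unit, so p1 = True.
Try p5 = False.
Try p4 = False.
The clause (p3) is unit, so p3 = True.
All clauses are satisfied.

p1: True,  p2: True,  p3: True,  p4: False,  p5: False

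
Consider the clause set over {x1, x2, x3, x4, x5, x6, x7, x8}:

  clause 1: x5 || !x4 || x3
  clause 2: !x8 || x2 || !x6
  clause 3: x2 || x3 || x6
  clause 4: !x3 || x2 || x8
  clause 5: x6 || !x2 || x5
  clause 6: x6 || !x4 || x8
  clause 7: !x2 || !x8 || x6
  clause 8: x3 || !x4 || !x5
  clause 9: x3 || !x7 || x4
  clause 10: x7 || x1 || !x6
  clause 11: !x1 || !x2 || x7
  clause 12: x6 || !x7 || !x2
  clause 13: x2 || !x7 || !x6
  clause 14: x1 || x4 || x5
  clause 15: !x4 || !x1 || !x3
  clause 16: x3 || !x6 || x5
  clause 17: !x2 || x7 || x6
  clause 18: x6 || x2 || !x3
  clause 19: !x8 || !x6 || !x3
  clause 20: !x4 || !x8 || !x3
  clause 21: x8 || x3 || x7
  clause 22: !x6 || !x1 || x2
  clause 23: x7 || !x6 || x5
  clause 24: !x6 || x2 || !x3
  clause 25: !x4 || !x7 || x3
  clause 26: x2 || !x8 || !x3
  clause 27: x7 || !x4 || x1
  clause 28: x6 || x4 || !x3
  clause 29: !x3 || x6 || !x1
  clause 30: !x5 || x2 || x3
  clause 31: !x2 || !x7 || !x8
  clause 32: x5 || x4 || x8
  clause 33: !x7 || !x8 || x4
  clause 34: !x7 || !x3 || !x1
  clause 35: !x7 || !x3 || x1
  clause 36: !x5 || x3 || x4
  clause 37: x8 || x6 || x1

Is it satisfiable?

Unsatisfiable

Try x5 = true.
Try x3 = true.
Try x2 = true.
Try x8 = false.
Try x6 = true.
Try x7 = true.
Unit clause (!x1) forces x1 = false.
Now (x1) is unsatisfied and unit — conflict.
Backtrack on x7: now try x7 = false.
Unit clause (x1) forces x1 = true.
Now (!x1) is unsatisfied and unit — conflict.
Either choice for x7 ends in contradiction.
Backtrack on x6: now try x6 = false.
Unit clause (!x4) forces x4 = false.
Now (x4) is unsatisfied and unit — conflict.
Either choice for x6 ends in contradiction.
Backtrack on x8: now try x8 = true.
Unit clause (x6) forces x6 = true.
Now (!x6) is unsatisfied and unit — conflict.
Either choice for x8 ends in contradiction.
Backtrack on x2: now try x2 = false.
Unit clause (x8) forces x8 = true.
Now (!x8) is unsatisfied and unit — conflict.
Either choice for x2 ends in contradiction.
Backtrack on x3: now try x3 = false.
Unit clause (!x4) forces x4 = false.
Now (x4) is unsatisfied and unit — conflict.
Either choice for x3 ends in contradiction.
Backtrack on x5: now try x5 = false.
Try x4 = false.
Unit clause (x1) forces x1 = true.
Unit clause (x8) forces x8 = true.
Unit clause (!x7) forces x7 = false.
Unit clause (!x2) forces x2 = false.
Unit clause (!x6) forces x6 = false.
Unit clause (x3) forces x3 = true.
Now (!x3) is unsatisfied and unit — conflict.
Backtrack on x4: now try x4 = true.
Unit clause (x3) forces x3 = true.
Unit clause (!x1) forces x1 = false.
Unit clause (!x8) forces x8 = false.
Unit clause (x2) forces x2 = true.
Unit clause (x6) forces x6 = true.
Unit clause (x7) forces x7 = true.
Now (!x7) is unsatisfied and unit — conflict.
Either choice for x4 ends in contradiction.
Either choice for x5 ends in contradiction.
No assignment satisfies every clause.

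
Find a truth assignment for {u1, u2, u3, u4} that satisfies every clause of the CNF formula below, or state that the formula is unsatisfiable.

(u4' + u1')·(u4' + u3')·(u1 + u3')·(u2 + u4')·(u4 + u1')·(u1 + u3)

UNSATISFIABLE

Case u4 = 0:
Unit clause (u1') forces u1 = 0.
Unit clause (u3') forces u3 = 0.
That conflicts with the unit clause (u3).
That branch fails; take u4 = 1 instead.
Unit clause (u1') forces u1 = 0.
Unit clause (u3') forces u3 = 0.
That conflicts with the unit clause (u3).
Either choice for u4 ends in contradiction.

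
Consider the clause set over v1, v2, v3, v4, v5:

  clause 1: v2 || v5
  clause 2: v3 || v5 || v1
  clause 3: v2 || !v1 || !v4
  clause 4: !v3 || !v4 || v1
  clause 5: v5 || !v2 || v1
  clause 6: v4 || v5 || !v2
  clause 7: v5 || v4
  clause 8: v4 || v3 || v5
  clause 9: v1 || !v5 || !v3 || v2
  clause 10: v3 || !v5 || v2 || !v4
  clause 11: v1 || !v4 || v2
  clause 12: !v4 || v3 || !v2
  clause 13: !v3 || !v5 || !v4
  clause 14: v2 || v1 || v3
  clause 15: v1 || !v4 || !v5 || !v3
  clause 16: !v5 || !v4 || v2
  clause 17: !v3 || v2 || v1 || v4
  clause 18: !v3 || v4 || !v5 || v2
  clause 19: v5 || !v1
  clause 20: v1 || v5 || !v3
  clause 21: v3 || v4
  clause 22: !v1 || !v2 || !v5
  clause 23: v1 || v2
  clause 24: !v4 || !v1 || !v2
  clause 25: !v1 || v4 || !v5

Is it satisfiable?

Suppose v2 = true.
Suppose v5 = true.
(!v1) alone gives v1 = false.
Suppose v3 = true.
(!v4) alone gives v4 = false.
Every clause now holds.
A satisfying assignment: v1: false,  v2: true,  v3: true,  v4: false,  v5: true.

Satisfiable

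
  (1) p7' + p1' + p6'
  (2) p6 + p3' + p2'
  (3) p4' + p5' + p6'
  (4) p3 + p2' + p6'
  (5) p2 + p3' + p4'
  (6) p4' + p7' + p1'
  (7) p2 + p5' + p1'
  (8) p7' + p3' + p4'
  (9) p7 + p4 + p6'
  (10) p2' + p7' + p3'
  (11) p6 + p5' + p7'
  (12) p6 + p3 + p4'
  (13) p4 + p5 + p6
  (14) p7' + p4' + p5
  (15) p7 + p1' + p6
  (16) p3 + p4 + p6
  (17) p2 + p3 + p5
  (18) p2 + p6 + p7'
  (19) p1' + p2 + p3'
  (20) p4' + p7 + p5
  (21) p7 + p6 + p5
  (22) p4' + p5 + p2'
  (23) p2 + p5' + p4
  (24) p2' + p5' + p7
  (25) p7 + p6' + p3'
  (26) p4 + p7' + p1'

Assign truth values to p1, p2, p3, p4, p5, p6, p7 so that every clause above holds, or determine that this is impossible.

Branch on p7: set p7 = 1.
Branch on p1: set p1 = 0.
Branch on p3: set p3 = 1.
Unit clause (p4') forces p4 = 0.
Unit clause (p2') forces p2 = 0.
Unit clause (p6) forces p6 = 1.
Unit clause (p5') forces p5 = 0.
This assignment satisfies each clause.

p1 ↦ 0; p2 ↦ 0; p3 ↦ 1; p4 ↦ 0; p5 ↦ 0; p6 ↦ 1; p7 ↦ 1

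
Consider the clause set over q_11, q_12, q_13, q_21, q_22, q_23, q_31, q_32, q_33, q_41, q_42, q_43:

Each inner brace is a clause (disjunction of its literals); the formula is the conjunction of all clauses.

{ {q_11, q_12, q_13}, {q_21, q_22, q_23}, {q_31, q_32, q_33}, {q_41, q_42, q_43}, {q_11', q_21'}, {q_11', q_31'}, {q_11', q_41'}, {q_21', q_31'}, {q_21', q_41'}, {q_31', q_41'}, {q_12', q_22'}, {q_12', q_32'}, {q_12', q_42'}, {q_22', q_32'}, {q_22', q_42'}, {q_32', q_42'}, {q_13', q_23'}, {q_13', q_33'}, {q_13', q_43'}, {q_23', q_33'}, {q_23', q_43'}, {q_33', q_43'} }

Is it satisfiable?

Unsatisfiable

Suppose q_11 = 0.
Suppose q_12 = 1.
From the singleton clause (q_22'), q_22 = 0.
From the singleton clause (q_32'), q_32 = 0.
From the singleton clause (q_42'), q_42 = 0.
Suppose q_21 = 1.
From the singleton clause (q_31'), q_31 = 0.
From the singleton clause (q_33), q_33 = 1.
From the singleton clause (q_41'), q_41 = 0.
From the singleton clause (q_43), q_43 = 1.
But (q_43') is also a unit clause — contradiction.
So q_21 must be the other value — set q_21 = 0.
From the singleton clause (q_23), q_23 = 1.
From the singleton clause (q_13'), q_13 = 0.
From the singleton clause (q_33'), q_33 = 0.
From the singleton clause (q_31), q_31 = 1.
From the singleton clause (q_41'), q_41 = 0.
From the singleton clause (q_43), q_43 = 1.
But (q_43') is also a unit clause — contradiction.
Either choice for q_21 ends in contradiction.
So q_12 must be the other value — set q_12 = 0.
From the singleton clause (q_13), q_13 = 1.
From the singleton clause (q_23'), q_23 = 0.
From the singleton clause (q_33'), q_33 = 0.
From the singleton clause (q_43'), q_43 = 0.
Suppose q_21 = 1.
From the singleton clause (q_31'), q_31 = 0.
From the singleton clause (q_32), q_32 = 1.
From the singleton clause (q_41'), q_41 = 0.
From the singleton clause (q_42), q_42 = 1.
But (q_42') is also a unit clause — contradiction.
So q_21 must be the other value — set q_21 = 0.
From the singleton clause (q_22), q_22 = 1.
From the singleton clause (q_32'), q_32 = 0.
From the singleton clause (q_31), q_31 = 1.
From the singleton clause (q_41'), q_41 = 0.
From the singleton clause (q_42), q_42 = 1.
But (q_42') is also a unit clause — contradiction.
Either choice for q_21 ends in contradiction.
Either choice for q_12 ends in contradiction.
So q_11 must be the other value — set q_11 = 1.
From the singleton clause (q_21'), q_21 = 0.
From the singleton clause (q_31'), q_31 = 0.
From the singleton clause (q_41'), q_41 = 0.
Suppose q_22 = 1.
From the singleton clause (q_12'), q_12 = 0.
From the singleton clause (q_32'), q_32 = 0.
From the singleton clause (q_33), q_33 = 1.
From the singleton clause (q_42'), q_42 = 0.
From the singleton clause (q_43), q_43 = 1.
But (q_43') is also a unit clause — contradiction.
So q_22 must be the other value — set q_22 = 0.
From the singleton clause (q_23), q_23 = 1.
From the singleton clause (q_13'), q_13 = 0.
From the singleton clause (q_33'), q_33 = 0.
From the singleton clause (q_32), q_32 = 1.
From the singleton clause (q_12'), q_12 = 0.
From the singleton clause (q_42'), q_42 = 0.
From the singleton clause (q_43), q_43 = 1.
But (q_43') is also a unit clause — contradiction.
Either choice for q_22 ends in contradiction.
Either choice for q_11 ends in contradiction.
No assignment satisfies every clause.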